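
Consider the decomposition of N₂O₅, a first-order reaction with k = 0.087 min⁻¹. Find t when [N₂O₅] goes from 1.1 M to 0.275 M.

15.93 min

Step 1: For first-order: t = ln([N₂O₅]₀/[N₂O₅])/k
Step 2: t = ln(1.1/0.275)/0.087
Step 3: t = ln(4)/0.087
Step 4: t = 1.386/0.087 = 15.93 min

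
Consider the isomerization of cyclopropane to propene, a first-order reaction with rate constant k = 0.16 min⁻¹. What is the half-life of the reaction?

4.332 min

Step 1: For a first-order reaction, t₁/₂ = ln(2)/k
Step 2: t₁/₂ = ln(2)/0.16
Step 3: t₁/₂ = 0.6931/0.16 = 4.332 min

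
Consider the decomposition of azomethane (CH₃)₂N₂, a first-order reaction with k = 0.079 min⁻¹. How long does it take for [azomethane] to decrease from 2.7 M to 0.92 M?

13.63 min

Step 1: For first-order: t = ln([azomethane]₀/[azomethane])/k
Step 2: t = ln(2.7/0.92)/0.079
Step 3: t = ln(2.935)/0.079
Step 4: t = 1.077/0.079 = 13.63 min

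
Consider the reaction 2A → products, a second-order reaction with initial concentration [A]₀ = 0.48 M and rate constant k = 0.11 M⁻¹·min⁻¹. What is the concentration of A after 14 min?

0.276 M

Step 1: For a second-order reaction: 1/[A] = 1/[A]₀ + kt
Step 2: 1/[A] = 1/0.48 + 0.11 × 14
Step 3: 1/[A] = 2.083 + 1.54 = 3.623
Step 4: [A] = 1/3.623 = 0.276 M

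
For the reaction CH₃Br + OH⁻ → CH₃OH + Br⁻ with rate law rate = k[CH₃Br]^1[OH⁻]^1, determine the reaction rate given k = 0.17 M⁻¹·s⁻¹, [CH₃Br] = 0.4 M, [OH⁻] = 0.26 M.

0.01768 M/s

Step 1: The rate law is rate = k[CH₃Br]^1[OH⁻]^1
Step 2: Substitute: rate = 0.17 × (0.4)^1 × (0.26)^1
Step 3: rate = 0.17 × 0.4 × 0.26 = 0.01768 M/s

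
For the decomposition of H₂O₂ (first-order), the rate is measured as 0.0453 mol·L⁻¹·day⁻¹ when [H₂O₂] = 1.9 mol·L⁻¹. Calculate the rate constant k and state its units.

0.02384 day⁻¹

Step 1: rate = k[H₂O₂]^1, so k = rate / [H₂O₂]^1.
Step 2: k = 0.0453 / (1.9)^1 = 0.0453 / 1.9.
Step 3: k = 0.02384 day⁻¹.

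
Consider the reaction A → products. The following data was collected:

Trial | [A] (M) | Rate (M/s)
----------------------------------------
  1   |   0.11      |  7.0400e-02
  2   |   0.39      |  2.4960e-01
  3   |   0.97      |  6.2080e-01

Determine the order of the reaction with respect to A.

first order (1)

Step 1: Compare trials to find order n where rate₂/rate₁ = ([A]₂/[A]₁)^n
Step 2: rate₂/rate₁ = 2.4960e-01/7.0400e-02 = 3.545
Step 3: [A]₂/[A]₁ = 0.39/0.11 = 3.545
Step 4: n = ln(3.545)/ln(3.545) = 1.00 ≈ 1
Step 5: The reaction is first order in A.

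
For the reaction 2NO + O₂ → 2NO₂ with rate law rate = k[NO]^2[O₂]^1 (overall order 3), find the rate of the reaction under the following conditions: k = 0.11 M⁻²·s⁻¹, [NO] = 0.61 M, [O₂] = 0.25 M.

0.01023 M/s

Step 1: The rate law is rate = k[NO]^2[O₂]^1, overall order = 2+1 = 3
Step 2: Substitute values: rate = 0.11 × (0.61)^2 × (0.25)^1
Step 3: rate = 0.11 × 0.3721 × 0.25 = 0.0102328 M/s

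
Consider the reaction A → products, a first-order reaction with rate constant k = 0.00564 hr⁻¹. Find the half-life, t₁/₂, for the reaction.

122.9 hr

Step 1: For a first-order reaction, t₁/₂ = ln(2)/k
Step 2: t₁/₂ = ln(2)/0.00564
Step 3: t₁/₂ = 0.6931/0.00564 = 122.9 hr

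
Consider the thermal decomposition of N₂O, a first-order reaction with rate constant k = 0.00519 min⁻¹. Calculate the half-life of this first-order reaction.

133.6 min

Step 1: For a first-order reaction, t₁/₂ = ln(2)/k
Step 2: t₁/₂ = ln(2)/0.00519
Step 3: t₁/₂ = 0.6931/0.00519 = 133.6 min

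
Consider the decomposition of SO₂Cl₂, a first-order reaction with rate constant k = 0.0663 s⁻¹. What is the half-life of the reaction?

10.45 s

Step 1: For a first-order reaction, t₁/₂ = ln(2)/k
Step 2: t₁/₂ = ln(2)/0.0663
Step 3: t₁/₂ = 0.6931/0.0663 = 10.45 s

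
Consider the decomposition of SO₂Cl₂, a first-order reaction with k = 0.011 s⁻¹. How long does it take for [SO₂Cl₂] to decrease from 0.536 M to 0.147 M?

117.6 s

Step 1: For first-order: t = ln([SO₂Cl₂]₀/[SO₂Cl₂])/k
Step 2: t = ln(0.536/0.147)/0.011
Step 3: t = ln(3.646)/0.011
Step 4: t = 1.294/0.011 = 117.6 s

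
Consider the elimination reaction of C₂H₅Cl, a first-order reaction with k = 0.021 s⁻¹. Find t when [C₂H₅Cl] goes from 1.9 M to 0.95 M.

33.01 s

Step 1: For first-order: t = ln([C₂H₅Cl]₀/[C₂H₅Cl])/k
Step 2: t = ln(1.9/0.95)/0.021
Step 3: t = ln(2)/0.021
Step 4: t = 0.6931/0.021 = 33.01 s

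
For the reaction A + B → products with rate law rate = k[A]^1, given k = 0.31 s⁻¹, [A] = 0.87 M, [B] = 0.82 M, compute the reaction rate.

0.2697 M/s

Step 1: The rate law is rate = k[A]^1
Step 2: Note that the rate does not depend on [B] (zero order in B).
Step 3: rate = 0.31 × (0.87)^1 = 0.2697 M/s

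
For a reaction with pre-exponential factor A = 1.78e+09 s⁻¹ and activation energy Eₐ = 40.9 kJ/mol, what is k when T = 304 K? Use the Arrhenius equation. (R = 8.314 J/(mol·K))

1.67e+02 s⁻¹

Step 1: Use the Arrhenius equation: k = A × exp(-Eₐ/RT)
Step 2: Convert Eₐ to J/mol: 40.9 kJ/mol = 40900 J/mol
Step 3: Calculate the exponent: -Eₐ/(RT) = -40900/(8.314 × 304) = -16.18228
Step 4: k = 1.78e+09 × exp(-16.18228)
Step 5: k = 1.78e+09 × 9.37832e-08 = 1.6693e+02 s⁻¹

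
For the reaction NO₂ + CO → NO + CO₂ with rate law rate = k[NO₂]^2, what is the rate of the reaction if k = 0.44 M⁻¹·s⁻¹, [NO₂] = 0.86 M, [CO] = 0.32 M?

0.3254 M/s

Step 1: The rate law is rate = k[NO₂]^2
Step 2: Note that the rate does not depend on [CO] (zero order in CO).
Step 3: rate = 0.44 × (0.86)^2 = 0.325424 M/s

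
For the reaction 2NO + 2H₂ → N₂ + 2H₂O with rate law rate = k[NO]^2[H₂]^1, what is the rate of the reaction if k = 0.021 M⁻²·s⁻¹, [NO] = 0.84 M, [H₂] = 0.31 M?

0.004593 M/s

Step 1: The rate law is rate = k[NO]^2[H₂]^1
Step 2: Substitute: rate = 0.021 × (0.84)^2 × (0.31)^1
Step 3: rate = 0.021 × 0.7056 × 0.31 = 0.00459346 M/s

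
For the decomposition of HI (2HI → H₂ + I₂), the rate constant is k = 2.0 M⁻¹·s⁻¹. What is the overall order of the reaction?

second order (2)

Step 1: The units of k for an nth-order reaction are (concentration)^(1-n)·(time)⁻¹.
Step 2: Here k has units M⁻¹·s⁻¹, so the concentration exponent is -1.
Step 3: 1 - n = -1 ⇒ n = 2. The reaction is second order.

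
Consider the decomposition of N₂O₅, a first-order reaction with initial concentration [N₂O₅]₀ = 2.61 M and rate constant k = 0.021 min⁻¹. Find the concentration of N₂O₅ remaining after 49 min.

0.9327 M

Step 1: For a first-order reaction: [N₂O₅] = [N₂O₅]₀ × e^(-kt)
Step 2: [N₂O₅] = 2.61 × e^(-0.021 × 49)
Step 3: [N₂O₅] = 2.61 × e^(-1.029)
Step 4: [N₂O₅] = 2.61 × 0.357364 = 0.9327 M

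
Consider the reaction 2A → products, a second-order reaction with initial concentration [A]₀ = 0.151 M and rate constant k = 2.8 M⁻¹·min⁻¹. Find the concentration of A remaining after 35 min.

0.009558 M

Step 1: For a second-order reaction: 1/[A] = 1/[A]₀ + kt
Step 2: 1/[A] = 1/0.151 + 2.8 × 35
Step 3: 1/[A] = 6.623 + 98 = 104.6
Step 4: [A] = 1/104.6 = 0.009558 M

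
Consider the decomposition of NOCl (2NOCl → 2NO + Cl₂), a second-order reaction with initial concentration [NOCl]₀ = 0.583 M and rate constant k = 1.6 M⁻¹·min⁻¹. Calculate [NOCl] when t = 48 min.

0.01274 M

Step 1: For a second-order reaction: 1/[NOCl] = 1/[NOCl]₀ + kt
Step 2: 1/[NOCl] = 1/0.583 + 1.6 × 48
Step 3: 1/[NOCl] = 1.715 + 76.8 = 78.52
Step 4: [NOCl] = 1/78.52 = 0.01274 M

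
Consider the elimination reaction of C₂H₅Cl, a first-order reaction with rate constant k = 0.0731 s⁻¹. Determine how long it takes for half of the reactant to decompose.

9.482 s

Step 1: For a first-order reaction, t₁/₂ = ln(2)/k
Step 2: t₁/₂ = ln(2)/0.0731
Step 3: t₁/₂ = 0.6931/0.0731 = 9.482 s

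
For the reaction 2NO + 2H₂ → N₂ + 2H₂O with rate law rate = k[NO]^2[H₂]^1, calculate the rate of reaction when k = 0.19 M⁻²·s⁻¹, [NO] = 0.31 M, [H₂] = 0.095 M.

0.001735 M/s

Step 1: The rate law is rate = k[NO]^2[H₂]^1
Step 2: Substitute: rate = 0.19 × (0.31)^2 × (0.095)^1
Step 3: rate = 0.19 × 0.0961 × 0.095 = 0.00173461 M/s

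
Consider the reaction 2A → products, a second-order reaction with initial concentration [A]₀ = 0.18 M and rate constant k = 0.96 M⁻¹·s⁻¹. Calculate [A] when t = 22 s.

0.03749 M

Step 1: For a second-order reaction: 1/[A] = 1/[A]₀ + kt
Step 2: 1/[A] = 1/0.18 + 0.96 × 22
Step 3: 1/[A] = 5.556 + 21.12 = 26.68
Step 4: [A] = 1/26.68 = 0.03749 M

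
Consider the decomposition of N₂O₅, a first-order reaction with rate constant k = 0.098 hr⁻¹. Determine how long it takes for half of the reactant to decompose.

7.073 hr

Step 1: For a first-order reaction, t₁/₂ = ln(2)/k
Step 2: t₁/₂ = ln(2)/0.098
Step 3: t₁/₂ = 0.6931/0.098 = 7.073 hr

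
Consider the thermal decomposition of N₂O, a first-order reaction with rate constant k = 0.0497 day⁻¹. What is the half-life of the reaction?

13.95 day

Step 1: For a first-order reaction, t₁/₂ = ln(2)/k
Step 2: t₁/₂ = ln(2)/0.0497
Step 3: t₁/₂ = 0.6931/0.0497 = 13.95 day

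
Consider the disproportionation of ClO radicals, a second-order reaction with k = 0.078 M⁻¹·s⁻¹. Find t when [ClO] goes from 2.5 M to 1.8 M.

1.994 s

Step 1: For second-order: t = (1/[ClO] - 1/[ClO]₀)/k
Step 2: t = (1/1.8 - 1/2.5)/0.078
Step 3: t = (0.5556 - 0.4)/0.078
Step 4: t = 0.1556/0.078 = 1.994 s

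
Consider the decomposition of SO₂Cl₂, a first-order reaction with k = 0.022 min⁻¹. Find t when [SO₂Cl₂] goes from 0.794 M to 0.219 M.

58.55 min

Step 1: For first-order: t = ln([SO₂Cl₂]₀/[SO₂Cl₂])/k
Step 2: t = ln(0.794/0.219)/0.022
Step 3: t = ln(3.626)/0.022
Step 4: t = 1.288/0.022 = 58.55 min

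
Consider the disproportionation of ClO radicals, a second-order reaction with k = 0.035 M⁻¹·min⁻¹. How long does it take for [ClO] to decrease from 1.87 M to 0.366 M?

62.79 min

Step 1: For second-order: t = (1/[ClO] - 1/[ClO]₀)/k
Step 2: t = (1/0.366 - 1/1.87)/0.035
Step 3: t = (2.732 - 0.5348)/0.035
Step 4: t = 2.197/0.035 = 62.79 min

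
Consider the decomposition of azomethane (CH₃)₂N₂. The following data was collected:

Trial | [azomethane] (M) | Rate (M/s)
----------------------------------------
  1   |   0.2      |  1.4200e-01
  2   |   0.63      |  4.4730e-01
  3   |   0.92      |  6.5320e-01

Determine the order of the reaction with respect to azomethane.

first order (1)

Step 1: Compare trials to find order n where rate₂/rate₁ = ([azomethane]₂/[azomethane]₁)^n
Step 2: rate₂/rate₁ = 4.4730e-01/1.4200e-01 = 3.15
Step 3: [azomethane]₂/[azomethane]₁ = 0.63/0.2 = 3.15
Step 4: n = ln(3.15)/ln(3.15) = 1.00 ≈ 1
Step 5: The reaction is first order in azomethane.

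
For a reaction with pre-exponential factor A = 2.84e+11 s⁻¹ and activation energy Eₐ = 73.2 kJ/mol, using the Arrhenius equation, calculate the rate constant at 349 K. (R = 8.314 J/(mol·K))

3.14e+00 s⁻¹

Step 1: Use the Arrhenius equation: k = A × exp(-Eₐ/RT)
Step 2: Convert Eₐ to J/mol: 73.2 kJ/mol = 73200 J/mol
Step 3: Calculate the exponent: -Eₐ/(RT) = -73200/(8.314 × 349) = -25.22758
Step 4: k = 2.84e+11 × exp(-25.22758)
Step 5: k = 2.84e+11 × 1.10612e-11 = 3.1414e+00 s⁻¹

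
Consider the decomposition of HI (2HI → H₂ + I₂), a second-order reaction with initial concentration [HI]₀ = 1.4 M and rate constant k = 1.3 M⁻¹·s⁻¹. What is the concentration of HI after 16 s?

0.04648 M

Step 1: For a second-order reaction: 1/[HI] = 1/[HI]₀ + kt
Step 2: 1/[HI] = 1/1.4 + 1.3 × 16
Step 3: 1/[HI] = 0.7143 + 20.8 = 21.51
Step 4: [HI] = 1/21.51 = 0.04648 M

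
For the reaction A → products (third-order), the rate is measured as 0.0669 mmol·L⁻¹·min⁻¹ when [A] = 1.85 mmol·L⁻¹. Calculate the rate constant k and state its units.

0.01057 (mmol·L⁻¹)⁻²·min⁻¹

Step 1: rate = k[A]^3, so k = rate / [A]^3.
Step 2: k = 0.0669 / (1.85)^3 = 0.0669 / 6.332.
Step 3: k = 0.01057 (mmol·L⁻¹)⁻²·min⁻¹.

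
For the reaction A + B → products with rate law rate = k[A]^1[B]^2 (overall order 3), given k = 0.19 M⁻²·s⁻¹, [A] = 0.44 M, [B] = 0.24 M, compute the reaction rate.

0.004815 M/s

Step 1: The rate law is rate = k[A]^1[B]^2, overall order = 1+2 = 3
Step 2: Substitute values: rate = 0.19 × (0.44)^1 × (0.24)^2
Step 3: rate = 0.19 × 0.44 × 0.0576 = 0.00481536 M/s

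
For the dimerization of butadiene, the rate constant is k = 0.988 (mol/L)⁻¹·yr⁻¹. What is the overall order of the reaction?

second order (2)

Step 1: The units of k for an nth-order reaction are (concentration)^(1-n)·(time)⁻¹.
Step 2: Here k has units (mol/L)⁻¹·yr⁻¹, so the concentration exponent is -1.
Step 3: 1 - n = -1 ⇒ n = 2. The reaction is second order.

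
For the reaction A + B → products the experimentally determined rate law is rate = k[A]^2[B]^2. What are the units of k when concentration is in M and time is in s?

M⁻³·s⁻¹

Step 1: Overall order = 2 + 2 = 4.
Step 2: rate has units M·s⁻¹; [A]^2[B]^2 has units M^4.
Step 3: k = rate/([A]^2[B]^2), so units of k = M^(1-4)·s⁻¹ = M⁻³·s⁻¹.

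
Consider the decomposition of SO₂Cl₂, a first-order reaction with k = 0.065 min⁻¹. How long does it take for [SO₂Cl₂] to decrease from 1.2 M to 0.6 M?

10.66 min

Step 1: For first-order: t = ln([SO₂Cl₂]₀/[SO₂Cl₂])/k
Step 2: t = ln(1.2/0.6)/0.065
Step 3: t = ln(2)/0.065
Step 4: t = 0.6931/0.065 = 10.66 min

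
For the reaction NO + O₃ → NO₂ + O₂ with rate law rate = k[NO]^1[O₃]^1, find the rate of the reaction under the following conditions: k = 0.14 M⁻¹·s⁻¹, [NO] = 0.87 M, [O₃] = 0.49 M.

0.05968 M/s

Step 1: The rate law is rate = k[NO]^1[O₃]^1
Step 2: Substitute: rate = 0.14 × (0.87)^1 × (0.49)^1
Step 3: rate = 0.14 × 0.87 × 0.49 = 0.059682 M/s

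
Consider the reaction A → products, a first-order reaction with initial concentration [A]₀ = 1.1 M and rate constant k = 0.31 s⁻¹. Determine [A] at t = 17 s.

0.005658 M

Step 1: For a first-order reaction: [A] = [A]₀ × e^(-kt)
Step 2: [A] = 1.1 × e^(-0.31 × 17)
Step 3: [A] = 1.1 × e^(-5.27)
Step 4: [A] = 1.1 × 0.00514361 = 0.005658 M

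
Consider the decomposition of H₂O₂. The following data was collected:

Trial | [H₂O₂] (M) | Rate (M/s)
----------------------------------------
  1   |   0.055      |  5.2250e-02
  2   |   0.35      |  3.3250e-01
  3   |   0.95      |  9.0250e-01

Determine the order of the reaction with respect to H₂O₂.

first order (1)

Step 1: Compare trials to find order n where rate₂/rate₁ = ([H₂O₂]₂/[H₂O₂]₁)^n
Step 2: rate₂/rate₁ = 3.3250e-01/5.2250e-02 = 6.364
Step 3: [H₂O₂]₂/[H₂O₂]₁ = 0.35/0.055 = 6.364
Step 4: n = ln(6.364)/ln(6.364) = 1.00 ≈ 1
Step 5: The reaction is first order in H₂O₂.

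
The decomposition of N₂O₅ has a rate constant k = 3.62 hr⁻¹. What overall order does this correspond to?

first order (1)

Step 1: The units of k for an nth-order reaction are (concentration)^(1-n)·(time)⁻¹.
Step 2: Here k has units hr⁻¹, so the concentration exponent is 0.
Step 3: 1 - n = 0 ⇒ n = 1. The reaction is first order.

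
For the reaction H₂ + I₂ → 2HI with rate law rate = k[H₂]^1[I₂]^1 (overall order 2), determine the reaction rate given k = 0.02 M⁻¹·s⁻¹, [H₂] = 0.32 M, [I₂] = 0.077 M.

0.0004928 M/s

Step 1: The rate law is rate = k[H₂]^1[I₂]^1, overall order = 1+1 = 2
Step 2: Substitute values: rate = 0.02 × (0.32)^1 × (0.077)^1
Step 3: rate = 0.02 × 0.32 × 0.077 = 0.0004928 M/s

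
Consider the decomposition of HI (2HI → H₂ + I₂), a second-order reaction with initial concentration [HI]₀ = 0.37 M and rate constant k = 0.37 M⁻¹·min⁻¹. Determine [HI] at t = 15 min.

0.1212 M

Step 1: For a second-order reaction: 1/[HI] = 1/[HI]₀ + kt
Step 2: 1/[HI] = 1/0.37 + 0.37 × 15
Step 3: 1/[HI] = 2.703 + 5.55 = 8.253
Step 4: [HI] = 1/8.253 = 0.1212 M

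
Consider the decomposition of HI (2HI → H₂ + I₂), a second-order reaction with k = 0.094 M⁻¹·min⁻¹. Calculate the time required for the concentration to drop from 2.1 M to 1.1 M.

4.605 min

Step 1: For second-order: t = (1/[HI] - 1/[HI]₀)/k
Step 2: t = (1/1.1 - 1/2.1)/0.094
Step 3: t = (0.9091 - 0.4762)/0.094
Step 4: t = 0.4329/0.094 = 4.605 min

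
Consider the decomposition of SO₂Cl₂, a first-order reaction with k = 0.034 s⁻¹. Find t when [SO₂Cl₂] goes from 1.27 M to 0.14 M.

64.86 s

Step 1: For first-order: t = ln([SO₂Cl₂]₀/[SO₂Cl₂])/k
Step 2: t = ln(1.27/0.14)/0.034
Step 3: t = ln(9.071)/0.034
Step 4: t = 2.205/0.034 = 64.86 s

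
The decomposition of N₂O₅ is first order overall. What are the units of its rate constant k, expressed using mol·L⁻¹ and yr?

yr⁻¹

Step 1: For overall order n, rate = k × (concentration)^n.
Step 2: Rate has units mol·L⁻¹·yr⁻¹; concentration term has units (mol·L⁻¹)^1.
Step 3: k = rate / (concentration)^n, so units of k = (mol·L⁻¹)^(1-1)·yr⁻¹ = yr⁻¹.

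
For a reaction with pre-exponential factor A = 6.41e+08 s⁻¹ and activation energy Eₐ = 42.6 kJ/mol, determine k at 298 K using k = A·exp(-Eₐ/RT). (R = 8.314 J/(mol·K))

2.19e+01 s⁻¹

Step 1: Use the Arrhenius equation: k = A × exp(-Eₐ/RT)
Step 2: Convert Eₐ to J/mol: 42.6 kJ/mol = 42600 J/mol
Step 3: Calculate the exponent: -Eₐ/(RT) = -42600/(8.314 × 298) = -17.19425
Step 4: k = 6.41e+08 × exp(-17.19425)
Step 5: k = 6.41e+08 × 3.40904e-08 = 2.1852e+01 s⁻¹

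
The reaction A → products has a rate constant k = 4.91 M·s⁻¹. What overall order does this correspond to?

zeroth order (0)

Step 1: The units of k for an nth-order reaction are (concentration)^(1-n)·(time)⁻¹.
Step 2: Here k has units M·s⁻¹, so the concentration exponent is 1.
Step 3: 1 - n = 1 ⇒ n = 0. The reaction is zeroth order.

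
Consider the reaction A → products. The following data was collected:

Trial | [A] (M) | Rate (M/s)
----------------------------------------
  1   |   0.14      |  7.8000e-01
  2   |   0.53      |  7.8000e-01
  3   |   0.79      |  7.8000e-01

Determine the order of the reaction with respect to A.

zeroth order (0)

Step 1: Compare trials - when concentration changes, rate stays constant.
Step 2: rate₂/rate₁ = 7.8000e-01/7.8000e-01 = 1
Step 3: [A]₂/[A]₁ = 0.53/0.14 = 3.786
Step 4: Since rate ratio ≈ (conc ratio)^0, the reaction is zeroth order.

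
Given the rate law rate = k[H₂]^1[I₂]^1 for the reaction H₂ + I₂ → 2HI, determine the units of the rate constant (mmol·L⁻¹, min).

(mmol·L⁻¹)⁻¹·min⁻¹

Step 1: Overall order = 1 + 1 = 2.
Step 2: rate has units mmol·L⁻¹·min⁻¹; [H₂]^1[I₂]^1 has units (mmol·L⁻¹)^2.
Step 3: k = rate/([H₂]^1[I₂]^1), so units of k = (mmol·L⁻¹)^(1-2)·min⁻¹ = (mmol·L⁻¹)⁻¹·min⁻¹.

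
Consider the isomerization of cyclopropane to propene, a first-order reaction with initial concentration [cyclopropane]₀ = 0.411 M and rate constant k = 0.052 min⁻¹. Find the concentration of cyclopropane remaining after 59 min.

0.01912 M

Step 1: For a first-order reaction: [cyclopropane] = [cyclopropane]₀ × e^(-kt)
Step 2: [cyclopropane] = 0.411 × e^(-0.052 × 59)
Step 3: [cyclopropane] = 0.411 × e^(-3.068)
Step 4: [cyclopropane] = 0.411 × 0.0465141 = 0.01912 M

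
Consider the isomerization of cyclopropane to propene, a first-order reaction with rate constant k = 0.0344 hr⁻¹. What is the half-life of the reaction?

20.15 hr

Step 1: For a first-order reaction, t₁/₂ = ln(2)/k
Step 2: t₁/₂ = ln(2)/0.0344
Step 3: t₁/₂ = 0.6931/0.0344 = 20.15 hr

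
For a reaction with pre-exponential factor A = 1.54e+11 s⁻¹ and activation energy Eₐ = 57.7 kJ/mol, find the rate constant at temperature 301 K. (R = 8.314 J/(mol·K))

1.49e+01 s⁻¹

Step 1: Use the Arrhenius equation: k = A × exp(-Eₐ/RT)
Step 2: Convert Eₐ to J/mol: 57.7 kJ/mol = 57700 J/mol
Step 3: Calculate the exponent: -Eₐ/(RT) = -57700/(8.314 × 301) = -23.05681
Step 4: k = 1.54e+11 × exp(-23.05681)
Step 5: k = 1.54e+11 × 9.69515e-11 = 1.4931e+01 s⁻¹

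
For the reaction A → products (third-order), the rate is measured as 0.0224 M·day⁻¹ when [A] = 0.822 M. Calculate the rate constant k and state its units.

0.04033 M⁻²·day⁻¹

Step 1: rate = k[A]^3, so k = rate / [A]^3.
Step 2: k = 0.0224 / (0.822)^3 = 0.0224 / 0.5554.
Step 3: k = 0.04033 M⁻²·day⁻¹.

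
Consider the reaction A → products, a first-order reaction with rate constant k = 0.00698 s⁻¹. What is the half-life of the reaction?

99.3 s

Step 1: For a first-order reaction, t₁/₂ = ln(2)/k
Step 2: t₁/₂ = ln(2)/0.00698
Step 3: t₁/₂ = 0.6931/0.00698 = 99.3 s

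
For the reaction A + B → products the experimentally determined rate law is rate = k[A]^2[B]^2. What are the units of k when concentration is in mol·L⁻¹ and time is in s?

(mol·L⁻¹)⁻³·s⁻¹

Step 1: Overall order = 2 + 2 = 4.
Step 2: rate has units mol·L⁻¹·s⁻¹; [A]^2[B]^2 has units (mol·L⁻¹)^4.
Step 3: k = rate/([A]^2[B]^2), so units of k = (mol·L⁻¹)^(1-4)·s⁻¹ = (mol·L⁻¹)⁻³·s⁻¹.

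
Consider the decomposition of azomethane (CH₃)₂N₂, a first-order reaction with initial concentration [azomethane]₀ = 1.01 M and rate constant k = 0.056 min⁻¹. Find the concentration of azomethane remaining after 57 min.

0.0415 M

Step 1: For a first-order reaction: [azomethane] = [azomethane]₀ × e^(-kt)
Step 2: [azomethane] = 1.01 × e^(-0.056 × 57)
Step 3: [azomethane] = 1.01 × e^(-3.192)
Step 4: [azomethane] = 1.01 × 0.0410896 = 0.0415 M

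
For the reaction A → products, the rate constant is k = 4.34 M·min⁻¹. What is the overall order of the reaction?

zeroth order (0)

Step 1: The units of k for an nth-order reaction are (concentration)^(1-n)·(time)⁻¹.
Step 2: Here k has units M·min⁻¹, so the concentration exponent is 1.
Step 3: 1 - n = 1 ⇒ n = 0. The reaction is zeroth order.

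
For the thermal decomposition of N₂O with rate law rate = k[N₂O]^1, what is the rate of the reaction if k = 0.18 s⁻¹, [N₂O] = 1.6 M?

0.288 M/s

Step 1: Identify the rate law: rate = k[N₂O]^1
Step 2: Substitute values: rate = 0.18 × (1.6)^1
Step 3: Calculate: rate = 0.18 × 1.6 = 0.288 M/s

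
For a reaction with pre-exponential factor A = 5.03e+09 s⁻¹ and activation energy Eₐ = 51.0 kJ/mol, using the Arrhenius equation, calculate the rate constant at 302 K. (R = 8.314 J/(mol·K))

7.59e+00 s⁻¹

Step 1: Use the Arrhenius equation: k = A × exp(-Eₐ/RT)
Step 2: Convert Eₐ to J/mol: 51.0 kJ/mol = 51000 J/mol
Step 3: Calculate the exponent: -Eₐ/(RT) = -51000/(8.314 × 302) = -20.31202
Step 4: k = 5.03e+09 × exp(-20.31202)
Step 5: k = 5.03e+09 × 1.50870e-09 = 7.5888e+00 s⁻¹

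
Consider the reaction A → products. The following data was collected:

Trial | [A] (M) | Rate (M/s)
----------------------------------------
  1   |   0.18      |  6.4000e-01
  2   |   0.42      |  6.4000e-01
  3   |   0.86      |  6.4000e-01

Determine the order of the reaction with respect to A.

zeroth order (0)

Step 1: Compare trials - when concentration changes, rate stays constant.
Step 2: rate₂/rate₁ = 6.4000e-01/6.4000e-01 = 1
Step 3: [A]₂/[A]₁ = 0.42/0.18 = 2.333
Step 4: Since rate ratio ≈ (conc ratio)^0, the reaction is zeroth order.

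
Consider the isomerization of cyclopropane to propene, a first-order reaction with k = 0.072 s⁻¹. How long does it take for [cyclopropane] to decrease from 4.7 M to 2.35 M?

9.627 s

Step 1: For first-order: t = ln([cyclopropane]₀/[cyclopropane])/k
Step 2: t = ln(4.7/2.35)/0.072
Step 3: t = ln(2)/0.072
Step 4: t = 0.6931/0.072 = 9.627 s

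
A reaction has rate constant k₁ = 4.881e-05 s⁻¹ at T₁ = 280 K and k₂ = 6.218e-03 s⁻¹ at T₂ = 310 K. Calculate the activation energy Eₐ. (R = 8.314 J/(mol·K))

116.6 kJ/mol

Step 1: Use the two-temperature Arrhenius form: ln(k₂/k₁) = -Eₐ/R × (1/T₂ - 1/T₁)
Step 2: ln(k₂/k₁) = ln(6.218e-03/4.881e-05) = ln(127.392) = 4.84727
Step 3: 1/T₂ - 1/T₁ = 1/310 - 1/280 = -3.456221e-04 K⁻¹
Step 4: Eₐ = -R × ln(k₂/k₁) / (1/T₂ - 1/T₁) = -8.314 × 4.84727 / -3.456221e-04
Step 5: Eₐ = 1.1660e+05 J/mol = 116.6 kJ/mol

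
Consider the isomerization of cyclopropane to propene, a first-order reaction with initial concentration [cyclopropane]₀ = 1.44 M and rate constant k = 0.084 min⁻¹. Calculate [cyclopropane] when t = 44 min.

0.03574 M

Step 1: For a first-order reaction: [cyclopropane] = [cyclopropane]₀ × e^(-kt)
Step 2: [cyclopropane] = 1.44 × e^(-0.084 × 44)
Step 3: [cyclopropane] = 1.44 × e^(-3.696)
Step 4: [cyclopropane] = 1.44 × 0.0248226 = 0.03574 M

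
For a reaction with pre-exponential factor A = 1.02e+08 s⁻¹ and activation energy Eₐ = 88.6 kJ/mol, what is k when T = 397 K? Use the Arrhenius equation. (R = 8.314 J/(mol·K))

2.24e-04 s⁻¹

Step 1: Use the Arrhenius equation: k = A × exp(-Eₐ/RT)
Step 2: Convert Eₐ to J/mol: 88.6 kJ/mol = 88600 J/mol
Step 3: Calculate the exponent: -Eₐ/(RT) = -88600/(8.314 × 397) = -26.84313
Step 4: k = 1.02e+08 × exp(-26.84313)
Step 5: k = 1.02e+08 × 2.19875e-12 = 2.2427e-04 s⁻¹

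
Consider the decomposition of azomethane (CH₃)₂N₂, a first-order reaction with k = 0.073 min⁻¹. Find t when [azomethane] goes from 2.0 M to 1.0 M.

9.495 min

Step 1: For first-order: t = ln([azomethane]₀/[azomethane])/k
Step 2: t = ln(2.0/1.0)/0.073
Step 3: t = ln(2)/0.073
Step 4: t = 0.6931/0.073 = 9.495 min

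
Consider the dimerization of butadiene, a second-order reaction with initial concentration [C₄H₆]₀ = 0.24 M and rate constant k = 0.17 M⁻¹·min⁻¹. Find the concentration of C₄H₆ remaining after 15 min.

0.1489 M

Step 1: For a second-order reaction: 1/[C₄H₆] = 1/[C₄H₆]₀ + kt
Step 2: 1/[C₄H₆] = 1/0.24 + 0.17 × 15
Step 3: 1/[C₄H₆] = 4.167 + 2.55 = 6.717
Step 4: [C₄H₆] = 1/6.717 = 0.1489 M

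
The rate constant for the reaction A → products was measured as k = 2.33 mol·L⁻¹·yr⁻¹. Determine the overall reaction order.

zeroth order (0)

Step 1: The units of k for an nth-order reaction are (concentration)^(1-n)·(time)⁻¹.
Step 2: Here k has units mol·L⁻¹·yr⁻¹, so the concentration exponent is 1.
Step 3: 1 - n = 1 ⇒ n = 0. The reaction is zeroth order.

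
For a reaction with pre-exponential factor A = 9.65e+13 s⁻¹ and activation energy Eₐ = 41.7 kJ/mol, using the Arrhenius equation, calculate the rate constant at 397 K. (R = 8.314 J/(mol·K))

3.15e+08 s⁻¹

Step 1: Use the Arrhenius equation: k = A × exp(-Eₐ/RT)
Step 2: Convert Eₐ to J/mol: 41.7 kJ/mol = 41700 J/mol
Step 3: Calculate the exponent: -Eₐ/(RT) = -41700/(8.314 × 397) = -12.63384
Step 4: k = 9.65e+13 × exp(-12.63384)
Step 5: k = 9.65e+13 × 3.25982e-06 = 3.1457e+08 s⁻¹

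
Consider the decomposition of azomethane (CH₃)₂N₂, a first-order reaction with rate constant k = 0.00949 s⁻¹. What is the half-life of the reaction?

73.04 s

Step 1: For a first-order reaction, t₁/₂ = ln(2)/k
Step 2: t₁/₂ = ln(2)/0.00949
Step 3: t₁/₂ = 0.6931/0.00949 = 73.04 s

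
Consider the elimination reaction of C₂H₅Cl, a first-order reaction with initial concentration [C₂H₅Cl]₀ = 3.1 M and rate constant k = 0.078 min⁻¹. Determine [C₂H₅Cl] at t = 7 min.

1.796 M

Step 1: For a first-order reaction: [C₂H₅Cl] = [C₂H₅Cl]₀ × e^(-kt)
Step 2: [C₂H₅Cl] = 3.1 × e^(-0.078 × 7)
Step 3: [C₂H₅Cl] = 3.1 × e^(-0.546)
Step 4: [C₂H₅Cl] = 3.1 × 0.579262 = 1.796 M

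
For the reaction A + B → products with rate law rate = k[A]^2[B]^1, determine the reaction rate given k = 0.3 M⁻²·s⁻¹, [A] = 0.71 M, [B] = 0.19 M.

0.02873 M/s

Step 1: The rate law is rate = k[A]^2[B]^1
Step 2: Substitute: rate = 0.3 × (0.71)^2 × (0.19)^1
Step 3: rate = 0.3 × 0.5041 × 0.19 = 0.0287337 M/s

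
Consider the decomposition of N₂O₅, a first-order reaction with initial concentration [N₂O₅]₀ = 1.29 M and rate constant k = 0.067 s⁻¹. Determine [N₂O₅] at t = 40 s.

0.08845 M

Step 1: For a first-order reaction: [N₂O₅] = [N₂O₅]₀ × e^(-kt)
Step 2: [N₂O₅] = 1.29 × e^(-0.067 × 40)
Step 3: [N₂O₅] = 1.29 × e^(-2.68)
Step 4: [N₂O₅] = 1.29 × 0.0685632 = 0.08845 M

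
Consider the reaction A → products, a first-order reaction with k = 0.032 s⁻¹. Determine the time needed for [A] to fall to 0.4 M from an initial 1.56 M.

42.53 s

Step 1: For first-order: t = ln([A]₀/[A])/k
Step 2: t = ln(1.56/0.4)/0.032
Step 3: t = ln(3.9)/0.032
Step 4: t = 1.361/0.032 = 42.53 s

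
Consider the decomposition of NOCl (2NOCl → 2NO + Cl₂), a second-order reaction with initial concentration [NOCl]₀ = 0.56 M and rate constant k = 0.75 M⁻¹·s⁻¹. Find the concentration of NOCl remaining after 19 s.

0.06236 M

Step 1: For a second-order reaction: 1/[NOCl] = 1/[NOCl]₀ + kt
Step 2: 1/[NOCl] = 1/0.56 + 0.75 × 19
Step 3: 1/[NOCl] = 1.786 + 14.25 = 16.04
Step 4: [NOCl] = 1/16.04 = 0.06236 M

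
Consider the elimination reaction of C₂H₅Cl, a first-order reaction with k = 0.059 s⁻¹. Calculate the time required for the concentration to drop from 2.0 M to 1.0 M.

11.75 s

Step 1: For first-order: t = ln([C₂H₅Cl]₀/[C₂H₅Cl])/k
Step 2: t = ln(2.0/1.0)/0.059
Step 3: t = ln(2)/0.059
Step 4: t = 0.6931/0.059 = 11.75 s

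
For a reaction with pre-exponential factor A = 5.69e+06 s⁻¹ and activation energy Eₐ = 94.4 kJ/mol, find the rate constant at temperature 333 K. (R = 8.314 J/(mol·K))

8.85e-09 s⁻¹

Step 1: Use the Arrhenius equation: k = A × exp(-Eₐ/RT)
Step 2: Convert Eₐ to J/mol: 94.4 kJ/mol = 94400 J/mol
Step 3: Calculate the exponent: -Eₐ/(RT) = -94400/(8.314 × 333) = -34.09712
Step 4: k = 5.69e+06 × exp(-34.09712)
Step 5: k = 5.69e+06 × 1.55528e-15 = 8.8495e-09 s⁻¹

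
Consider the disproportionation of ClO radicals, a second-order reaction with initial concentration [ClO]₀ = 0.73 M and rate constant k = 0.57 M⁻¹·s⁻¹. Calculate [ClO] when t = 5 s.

0.237 M

Step 1: For a second-order reaction: 1/[ClO] = 1/[ClO]₀ + kt
Step 2: 1/[ClO] = 1/0.73 + 0.57 × 5
Step 3: 1/[ClO] = 1.37 + 2.85 = 4.22
Step 4: [ClO] = 1/4.22 = 0.237 M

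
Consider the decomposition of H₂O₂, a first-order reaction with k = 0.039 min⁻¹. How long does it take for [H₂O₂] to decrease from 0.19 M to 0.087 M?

20.03 min

Step 1: For first-order: t = ln([H₂O₂]₀/[H₂O₂])/k
Step 2: t = ln(0.19/0.087)/0.039
Step 3: t = ln(2.184)/0.039
Step 4: t = 0.7811/0.039 = 20.03 min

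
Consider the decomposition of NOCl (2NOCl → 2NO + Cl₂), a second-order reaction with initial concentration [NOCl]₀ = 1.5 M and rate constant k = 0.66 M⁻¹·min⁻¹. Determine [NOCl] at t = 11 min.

0.1262 M

Step 1: For a second-order reaction: 1/[NOCl] = 1/[NOCl]₀ + kt
Step 2: 1/[NOCl] = 1/1.5 + 0.66 × 11
Step 3: 1/[NOCl] = 0.6667 + 7.26 = 7.927
Step 4: [NOCl] = 1/7.927 = 0.1262 M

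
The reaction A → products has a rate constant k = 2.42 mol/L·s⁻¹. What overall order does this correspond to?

zeroth order (0)

Step 1: The units of k for an nth-order reaction are (concentration)^(1-n)·(time)⁻¹.
Step 2: Here k has units mol/L·s⁻¹, so the concentration exponent is 1.
Step 3: 1 - n = 1 ⇒ n = 0. The reaction is zeroth order.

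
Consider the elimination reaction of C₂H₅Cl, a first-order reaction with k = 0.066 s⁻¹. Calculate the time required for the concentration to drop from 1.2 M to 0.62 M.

10.01 s

Step 1: For first-order: t = ln([C₂H₅Cl]₀/[C₂H₅Cl])/k
Step 2: t = ln(1.2/0.62)/0.066
Step 3: t = ln(1.935)/0.066
Step 4: t = 0.6604/0.066 = 10.01 s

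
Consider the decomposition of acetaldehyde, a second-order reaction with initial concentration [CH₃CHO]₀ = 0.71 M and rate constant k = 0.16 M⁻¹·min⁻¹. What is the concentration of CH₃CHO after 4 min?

0.4882 M

Step 1: For a second-order reaction: 1/[CH₃CHO] = 1/[CH₃CHO]₀ + kt
Step 2: 1/[CH₃CHO] = 1/0.71 + 0.16 × 4
Step 3: 1/[CH₃CHO] = 1.408 + 0.64 = 2.048
Step 4: [CH₃CHO] = 1/2.048 = 0.4882 M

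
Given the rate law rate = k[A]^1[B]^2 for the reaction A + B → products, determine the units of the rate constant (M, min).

M⁻²·min⁻¹

Step 1: Overall order = 1 + 2 = 3.
Step 2: rate has units M·min⁻¹; [A]^1[B]^2 has units M^3.
Step 3: k = rate/([A]^1[B]^2), so units of k = M^(1-3)·min⁻¹ = M⁻²·min⁻¹.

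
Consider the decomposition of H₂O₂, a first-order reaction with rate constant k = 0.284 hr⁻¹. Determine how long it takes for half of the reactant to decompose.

2.441 hr

Step 1: For a first-order reaction, t₁/₂ = ln(2)/k
Step 2: t₁/₂ = ln(2)/0.284
Step 3: t₁/₂ = 0.6931/0.284 = 2.441 hr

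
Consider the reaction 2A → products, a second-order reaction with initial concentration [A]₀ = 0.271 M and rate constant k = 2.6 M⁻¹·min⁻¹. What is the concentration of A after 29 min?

0.01264 M

Step 1: For a second-order reaction: 1/[A] = 1/[A]₀ + kt
Step 2: 1/[A] = 1/0.271 + 2.6 × 29
Step 3: 1/[A] = 3.69 + 75.4 = 79.09
Step 4: [A] = 1/79.09 = 0.01264 M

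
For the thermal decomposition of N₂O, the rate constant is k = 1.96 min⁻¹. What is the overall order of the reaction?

first order (1)

Step 1: The units of k for an nth-order reaction are (concentration)^(1-n)·(time)⁻¹.
Step 2: Here k has units min⁻¹, so the concentration exponent is 0.
Step 3: 1 - n = 0 ⇒ n = 1. The reaction is first order.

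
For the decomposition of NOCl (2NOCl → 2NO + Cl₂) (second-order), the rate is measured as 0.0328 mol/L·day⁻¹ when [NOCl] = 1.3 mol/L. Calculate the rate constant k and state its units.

0.01941 (mol/L)⁻¹·day⁻¹

Step 1: rate = k[NOCl]^2, so k = rate / [NOCl]^2.
Step 2: k = 0.0328 / (1.3)^2 = 0.0328 / 1.69.
Step 3: k = 0.01941 (mol/L)⁻¹·day⁻¹.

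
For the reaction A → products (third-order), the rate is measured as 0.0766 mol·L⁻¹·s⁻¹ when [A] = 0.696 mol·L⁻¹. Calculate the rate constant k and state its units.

0.2272 (mol·L⁻¹)⁻²·s⁻¹

Step 1: rate = k[A]^3, so k = rate / [A]^3.
Step 2: k = 0.0766 / (0.696)^3 = 0.0766 / 0.3372.
Step 3: k = 0.2272 (mol·L⁻¹)⁻²·s⁻¹.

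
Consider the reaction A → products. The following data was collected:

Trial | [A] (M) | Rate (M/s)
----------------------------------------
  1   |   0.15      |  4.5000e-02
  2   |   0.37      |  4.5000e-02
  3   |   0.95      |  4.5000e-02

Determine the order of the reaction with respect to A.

zeroth order (0)

Step 1: Compare trials - when concentration changes, rate stays constant.
Step 2: rate₂/rate₁ = 4.5000e-02/4.5000e-02 = 1
Step 3: [A]₂/[A]₁ = 0.37/0.15 = 2.467
Step 4: Since rate ratio ≈ (conc ratio)^0, the reaction is zeroth order.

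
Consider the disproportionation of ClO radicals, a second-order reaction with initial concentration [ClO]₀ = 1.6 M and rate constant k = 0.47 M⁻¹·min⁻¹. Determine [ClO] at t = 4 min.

0.3992 M

Step 1: For a second-order reaction: 1/[ClO] = 1/[ClO]₀ + kt
Step 2: 1/[ClO] = 1/1.6 + 0.47 × 4
Step 3: 1/[ClO] = 0.625 + 1.88 = 2.505
Step 4: [ClO] = 1/2.505 = 0.3992 M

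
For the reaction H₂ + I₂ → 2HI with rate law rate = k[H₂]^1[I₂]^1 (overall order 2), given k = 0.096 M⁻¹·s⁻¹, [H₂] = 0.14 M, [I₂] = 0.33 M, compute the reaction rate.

0.004435 M/s

Step 1: The rate law is rate = k[H₂]^1[I₂]^1, overall order = 1+1 = 2
Step 2: Substitute values: rate = 0.096 × (0.14)^1 × (0.33)^1
Step 3: rate = 0.096 × 0.14 × 0.33 = 0.0044352 M/s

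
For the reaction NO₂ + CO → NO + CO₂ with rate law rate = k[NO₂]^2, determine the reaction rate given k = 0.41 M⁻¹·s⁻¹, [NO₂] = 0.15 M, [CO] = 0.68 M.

0.009225 M/s

Step 1: The rate law is rate = k[NO₂]^2
Step 2: Note that the rate does not depend on [CO] (zero order in CO).
Step 3: rate = 0.41 × (0.15)^2 = 0.009225 M/s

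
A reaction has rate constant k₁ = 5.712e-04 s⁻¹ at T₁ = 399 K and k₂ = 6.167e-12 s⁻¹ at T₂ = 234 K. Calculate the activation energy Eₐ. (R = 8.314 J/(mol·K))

86.3 kJ/mol

Step 1: Use the two-temperature Arrhenius form: ln(k₂/k₁) = -Eₐ/R × (1/T₂ - 1/T₁)
Step 2: ln(k₂/k₁) = ln(6.167e-12/5.712e-04) = ln(1.07966e-08) = -18.344
Step 3: 1/T₂ - 1/T₁ = 1/234 - 1/399 = 1.767239e-03 K⁻¹
Step 4: Eₐ = -R × ln(k₂/k₁) / (1/T₂ - 1/T₁) = -8.314 × -18.344 / 1.767239e-03
Step 5: Eₐ = 8.6300e+04 J/mol = 86.3 kJ/mol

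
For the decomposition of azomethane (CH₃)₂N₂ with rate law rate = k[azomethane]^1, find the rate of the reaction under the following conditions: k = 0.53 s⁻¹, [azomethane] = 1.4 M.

0.742 M/s

Step 1: Identify the rate law: rate = k[azomethane]^1
Step 2: Substitute values: rate = 0.53 × (1.4)^1
Step 3: Calculate: rate = 0.53 × 1.4 = 0.742 M/s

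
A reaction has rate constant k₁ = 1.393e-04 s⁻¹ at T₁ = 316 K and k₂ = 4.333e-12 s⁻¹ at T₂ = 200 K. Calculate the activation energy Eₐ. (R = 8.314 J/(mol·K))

78.3 kJ/mol

Step 1: Use the two-temperature Arrhenius form: ln(k₂/k₁) = -Eₐ/R × (1/T₂ - 1/T₁)
Step 2: ln(k₂/k₁) = ln(4.333e-12/1.393e-04) = ln(3.11055e-08) = -17.2859
Step 3: 1/T₂ - 1/T₁ = 1/200 - 1/316 = 1.835443e-03 K⁻¹
Step 4: Eₐ = -R × ln(k₂/k₁) / (1/T₂ - 1/T₁) = -8.314 × -17.2859 / 1.835443e-03
Step 5: Eₐ = 7.8300e+04 J/mol = 78.3 kJ/mol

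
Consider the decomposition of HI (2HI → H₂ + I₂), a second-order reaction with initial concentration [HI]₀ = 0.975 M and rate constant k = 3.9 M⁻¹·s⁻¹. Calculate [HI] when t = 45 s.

0.005665 M

Step 1: For a second-order reaction: 1/[HI] = 1/[HI]₀ + kt
Step 2: 1/[HI] = 1/0.975 + 3.9 × 45
Step 3: 1/[HI] = 1.026 + 175.5 = 176.5
Step 4: [HI] = 1/176.5 = 0.005665 M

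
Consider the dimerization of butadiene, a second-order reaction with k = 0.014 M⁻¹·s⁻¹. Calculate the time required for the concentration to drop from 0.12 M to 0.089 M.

207.3 s

Step 1: For second-order: t = (1/[C₄H₆] - 1/[C₄H₆]₀)/k
Step 2: t = (1/0.089 - 1/0.12)/0.014
Step 3: t = (11.24 - 8.333)/0.014
Step 4: t = 2.903/0.014 = 207.3 s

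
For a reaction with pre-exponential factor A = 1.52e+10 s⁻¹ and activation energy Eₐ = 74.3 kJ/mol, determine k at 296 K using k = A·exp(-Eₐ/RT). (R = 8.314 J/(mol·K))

1.17e-03 s⁻¹

Step 1: Use the Arrhenius equation: k = A × exp(-Eₐ/RT)
Step 2: Convert Eₐ to J/mol: 74.3 kJ/mol = 74300 J/mol
Step 3: Calculate the exponent: -Eₐ/(RT) = -74300/(8.314 × 296) = -30.19167
Step 4: k = 1.52e+10 × exp(-30.19167)
Step 5: k = 1.52e+10 × 7.72546e-14 = 1.1743e-03 s⁻¹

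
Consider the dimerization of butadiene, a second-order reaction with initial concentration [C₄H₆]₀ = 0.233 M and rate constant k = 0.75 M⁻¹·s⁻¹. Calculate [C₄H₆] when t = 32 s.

0.03535 M

Step 1: For a second-order reaction: 1/[C₄H₆] = 1/[C₄H₆]₀ + kt
Step 2: 1/[C₄H₆] = 1/0.233 + 0.75 × 32
Step 3: 1/[C₄H₆] = 4.292 + 24 = 28.29
Step 4: [C₄H₆] = 1/28.29 = 0.03535 M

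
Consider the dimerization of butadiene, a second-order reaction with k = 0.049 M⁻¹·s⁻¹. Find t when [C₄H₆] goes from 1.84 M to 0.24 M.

73.94 s

Step 1: For second-order: t = (1/[C₄H₆] - 1/[C₄H₆]₀)/k
Step 2: t = (1/0.24 - 1/1.84)/0.049
Step 3: t = (4.167 - 0.5435)/0.049
Step 4: t = 3.623/0.049 = 73.94 s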